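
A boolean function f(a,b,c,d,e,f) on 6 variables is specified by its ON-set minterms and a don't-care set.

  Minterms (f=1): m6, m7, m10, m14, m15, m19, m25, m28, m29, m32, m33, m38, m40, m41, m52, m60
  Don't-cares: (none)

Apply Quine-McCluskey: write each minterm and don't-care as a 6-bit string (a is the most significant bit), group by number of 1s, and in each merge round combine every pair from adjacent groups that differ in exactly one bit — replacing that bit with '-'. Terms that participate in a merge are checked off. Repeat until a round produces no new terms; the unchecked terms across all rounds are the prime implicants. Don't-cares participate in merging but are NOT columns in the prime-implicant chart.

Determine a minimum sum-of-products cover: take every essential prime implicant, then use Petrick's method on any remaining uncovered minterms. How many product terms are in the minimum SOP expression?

8

Round 0: 000110✓ 000111✓ 001010✓ 001110✓ 001111✓ 010011 011001✓ 011100✓ 011101✓ 100000✓ 100001✓ 100110✓ 101000✓ 101001✓ 110100✓ 111100✓
Round 1: -00110 -11100 00-110✓ 00-111✓ 00011-✓ 001-10 00111-✓ 011-01 01110- 10-000✓ 10-001✓ 10000-✓ 10100-✓ 11-100
Round 2: 00-11- 10-00-
PIs = {-00110, -11100, 00-11-, 001-10, 010011, 011-01, 01110-, 10-00-, 11-100}
Coverage chart:
  m6: -00110,00-11-
  m7: 00-11- ←essential
  m10: 001-10 ←essential
  m14: 00-11-,001-10
  m15: 00-11- ←essential
  m19: 010011 ←essential
  m25: 011-01 ←essential
  m28: -11100,01110-
  m29: 011-01,01110-
  m32: 10-00- ←essential
  m33: 10-00- ←essential
  m38: -00110 ←essential
  m40: 10-00- ←essential
  m41: 10-00- ←essential
  m52: 11-100 ←essential
  m60: -11100,11-100
Essential: -00110, 00-11-, 001-10, 010011, 011-01, 10-00-, 11-100
Petrick residual → -11100
Min cover (8 terms): b'c'def' + bcde'f' + a'b'de + a'b'cef' + a'bc'd'ef + a'bce'f + ab'd'e' + abde'f'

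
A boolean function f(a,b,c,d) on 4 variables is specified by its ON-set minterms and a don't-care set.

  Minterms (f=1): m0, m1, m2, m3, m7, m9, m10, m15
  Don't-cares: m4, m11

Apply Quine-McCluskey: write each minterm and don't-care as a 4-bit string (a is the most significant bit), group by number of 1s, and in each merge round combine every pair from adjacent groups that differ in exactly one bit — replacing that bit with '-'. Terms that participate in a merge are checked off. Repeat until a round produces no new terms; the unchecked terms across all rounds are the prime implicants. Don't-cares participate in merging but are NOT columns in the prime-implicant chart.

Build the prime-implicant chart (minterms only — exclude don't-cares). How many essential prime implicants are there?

size-2^0 implicants → 0000(✓)  0001(✓)  0010(✓)  0011(✓)  0100(✓)  0111(✓)  1001(✓)  1010(✓)  1011(✓)  1111(✓)
size-2^1 implicants → -001(✓)  -010(✓)  -011(✓)  -111(✓)  0-00  0-11(✓)  00-0(✓)  00-1(✓)  000-(✓)  001-(✓)  1-11(✓)  10-1(✓)  101-(✓)
size-2^2 implicants → --11  -0-1  -01-  00--
Unchecked terms (primes): --11, -0-1, -01-, 0-00, 00--
Minterm coverage:
  m0 ⊆ 0-00,00--
  m1 ⊆ -0-1,00--
  m2 ⊆ -01-,00--
  m3 ⊆ --11,-0-1,-01-,00--
  m7 ⊆ --11 [E]
  m9 ⊆ -0-1 [E]
  m10 ⊆ -01- [E]
  m15 ⊆ --11 [E]
E = {--11, -0-1, -01-}

3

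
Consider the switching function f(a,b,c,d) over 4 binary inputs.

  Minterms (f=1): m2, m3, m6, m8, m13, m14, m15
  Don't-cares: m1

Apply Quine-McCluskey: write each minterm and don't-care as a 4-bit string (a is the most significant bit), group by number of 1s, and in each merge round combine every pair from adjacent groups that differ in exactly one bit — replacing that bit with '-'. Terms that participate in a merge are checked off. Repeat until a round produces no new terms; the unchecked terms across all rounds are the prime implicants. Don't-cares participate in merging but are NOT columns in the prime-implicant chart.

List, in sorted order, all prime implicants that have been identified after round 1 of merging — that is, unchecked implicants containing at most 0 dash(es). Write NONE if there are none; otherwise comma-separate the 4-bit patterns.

size-2^0 implicants → 0001(✓)  0010(✓)  0011(✓)  0110(✓)  1000  1101(✓)  1110(✓)  1111(✓)
size-2^1 implicants → -110  0-10  00-1  001-  11-1  111-
Unchecked terms (primes): -110, 0-10, 00-1, 001-, 1000, 11-1, 111-

1000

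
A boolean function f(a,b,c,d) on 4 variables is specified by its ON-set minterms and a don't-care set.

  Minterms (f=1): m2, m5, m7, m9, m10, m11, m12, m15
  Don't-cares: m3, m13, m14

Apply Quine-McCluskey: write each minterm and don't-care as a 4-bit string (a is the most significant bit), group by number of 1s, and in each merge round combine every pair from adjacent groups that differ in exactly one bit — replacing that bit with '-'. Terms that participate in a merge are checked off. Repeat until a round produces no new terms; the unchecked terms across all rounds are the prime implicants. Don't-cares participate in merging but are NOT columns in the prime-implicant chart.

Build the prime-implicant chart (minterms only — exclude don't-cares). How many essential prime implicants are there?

Round 0: 0010✓ 0011✓ 0101✓ 0111✓ 1001✓ 1010✓ 1011✓ 1100✓ 1101✓ 1110✓ 1111✓
Round 1: -010✓ -011✓ -101✓ -111✓ 0-11✓ 001-✓ 01-1✓ 1-01✓ 1-10✓ 1-11✓ 10-1✓ 101-✓ 11-0✓ 11-1✓ 110-✓ 111-✓
Round 2: --11 -01- -1-1 1--1 1-1- 11--
PIs = {--11, -01-, -1-1, 1--1, 1-1-, 11--}
Coverage chart:
  m2: -01- ←essential
  m5: -1-1 ←essential
  m7: --11,-1-1
  m9: 1--1 ←essential
  m10: -01-,1-1-
  m11: --11,-01-,1--1,1-1-
  m12: 11-- ←essential
  m15: --11,-1-1,1--1,1-1-,11--
Essential: -01-, -1-1, 1--1, 11--

4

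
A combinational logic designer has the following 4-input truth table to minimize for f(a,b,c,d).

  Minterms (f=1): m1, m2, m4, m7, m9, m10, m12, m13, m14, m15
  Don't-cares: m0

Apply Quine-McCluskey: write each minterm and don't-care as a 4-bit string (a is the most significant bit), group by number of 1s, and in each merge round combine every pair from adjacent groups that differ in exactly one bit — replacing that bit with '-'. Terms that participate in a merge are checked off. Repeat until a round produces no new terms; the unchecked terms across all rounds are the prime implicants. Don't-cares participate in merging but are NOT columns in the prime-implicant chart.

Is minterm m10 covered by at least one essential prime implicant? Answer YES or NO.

Round 0: 0000✓ 0001✓ 0010✓ 0100✓ 0111✓ 1001✓ 1010✓ 1100✓ 1101✓ 1110✓ 1111✓
Round 1: -001 -010 -100 -111 0-00 00-0 000- 1-01 1-10 11-0✓ 11-1✓ 110-✓ 111-✓
Round 2: 11--
PIs = {-001, -010, -100, -111, 0-00, 00-0, 000-, 1-01, 1-10, 11--}
Coverage chart:
  m1: -001,000-
  m2: -010,00-0
  m4: -100,0-00
  m7: -111 ←essential
  m9: -001,1-01
  m10: -010,1-10
  m12: -100,11--
  m13: 1-01,11--
  m14: 1-10,11--
  m15: -111,11--
Essential: -111

NO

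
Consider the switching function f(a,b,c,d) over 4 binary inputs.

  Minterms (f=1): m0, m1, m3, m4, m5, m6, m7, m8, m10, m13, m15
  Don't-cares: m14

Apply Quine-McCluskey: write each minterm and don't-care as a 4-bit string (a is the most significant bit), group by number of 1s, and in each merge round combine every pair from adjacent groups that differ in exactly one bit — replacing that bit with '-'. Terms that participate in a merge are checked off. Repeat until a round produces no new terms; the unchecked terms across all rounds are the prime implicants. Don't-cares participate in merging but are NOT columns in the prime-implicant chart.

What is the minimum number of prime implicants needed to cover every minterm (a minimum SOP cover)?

Round 0: 0000✓ 0001✓ 0011✓ 0100✓ 0101✓ 0110✓ 0111✓ 1000✓ 1010✓ 1101✓ 1110✓ 1111✓
Round 1: -000 -101✓ -110✓ -111✓ 0-00✓ 0-01✓ 0-11✓ 00-1✓ 000-✓ 01-0✓ 01-1✓ 010-✓ 011-✓ 1-10 10-0 11-1✓ 111-✓
Round 2: -1-1 -11- 0--1 0-0- 01--
PIs = {-000, -1-1, -11-, 0--1, 0-0-, 01--, 1-10, 10-0}
Coverage chart:
  m0: -000,0-0-
  m1: 0--1,0-0-
  m3: 0--1 ←essential
  m4: 0-0-,01--
  m5: -1-1,0--1,0-0-,01--
  m6: -11-,01--
  m7: -1-1,-11-,0--1,01--
  m8: -000,10-0
  m10: 1-10,10-0
  m13: -1-1 ←essential
  m15: -1-1,-11-
Essential: -1-1, 0--1
Petrick residual → -000, 01--, 1-10
Min cover (5 terms): b'c'd' + bd + a'd + a'b + acd'

5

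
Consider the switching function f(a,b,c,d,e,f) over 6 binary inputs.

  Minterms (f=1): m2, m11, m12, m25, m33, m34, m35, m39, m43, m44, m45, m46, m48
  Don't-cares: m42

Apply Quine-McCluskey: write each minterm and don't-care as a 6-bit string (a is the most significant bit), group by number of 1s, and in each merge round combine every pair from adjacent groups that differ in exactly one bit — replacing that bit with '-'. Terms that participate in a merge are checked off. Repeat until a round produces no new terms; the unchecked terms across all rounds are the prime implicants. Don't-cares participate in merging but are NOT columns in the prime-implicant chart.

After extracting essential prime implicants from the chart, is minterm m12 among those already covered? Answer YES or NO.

YES

size-2^0 implicants → 000010(✓)  001011(✓)  001100(✓)  011001  100001(✓)  100010(✓)  100011(✓)  100111(✓)  101010(✓)  101011(✓)  101100(✓)  101101(✓)  101110(✓)  110000
size-2^1 implicants → -00010  -01011  -01100  10-010(✓)  10-011(✓)  100-11  1000-1  10001-(✓)  101-10  10101-(✓)  1011-0  10110-
size-2^2 implicants → 10-01-
Unchecked terms (primes): -00010, -01011, -01100, 011001, 10-01-, 100-11, 1000-1, 101-10, 1011-0, 10110-, 110000
Minterm coverage:
  m2 ⊆ -00010 [E]
  m11 ⊆ -01011 [E]
  m12 ⊆ -01100 [E]
  m25 ⊆ 011001 [E]
  m33 ⊆ 1000-1 [E]
  m34 ⊆ -00010,10-01-
  m35 ⊆ 10-01-,100-11,1000-1
  m39 ⊆ 100-11 [E]
  m43 ⊆ -01011,10-01-
  m44 ⊆ -01100,1011-0,10110-
  m45 ⊆ 10110- [E]
  m46 ⊆ 101-10,1011-0
  m48 ⊆ 110000 [E]
E = {-00010, -01011, -01100, 011001, 100-11, 1000-1, 10110-, 110000}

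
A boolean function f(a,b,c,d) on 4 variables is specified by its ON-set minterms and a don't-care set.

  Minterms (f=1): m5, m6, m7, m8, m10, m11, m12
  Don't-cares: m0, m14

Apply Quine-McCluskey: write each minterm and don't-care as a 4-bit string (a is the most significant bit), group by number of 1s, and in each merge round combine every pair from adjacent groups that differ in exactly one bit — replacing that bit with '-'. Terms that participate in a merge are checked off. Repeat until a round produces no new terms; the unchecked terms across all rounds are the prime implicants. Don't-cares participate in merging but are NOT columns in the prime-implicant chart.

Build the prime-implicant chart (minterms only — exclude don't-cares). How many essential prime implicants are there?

Round 0: 0000✓ 0101✓ 0110✓ 0111✓ 1000✓ 1010✓ 1011✓ 1100✓ 1110✓
Round 1: -000 -110 01-1 011- 1-00✓ 1-10✓ 10-0✓ 101- 11-0✓
Round 2: 1--0
PIs = {-000, -110, 01-1, 011-, 1--0, 101-}
Coverage chart:
  m5: 01-1 ←essential
  m6: -110,011-
  m7: 01-1,011-
  m8: -000,1--0
  m10: 1--0,101-
  m11: 101- ←essential
  m12: 1--0 ←essential
Essential: 01-1, 1--0, 101-

3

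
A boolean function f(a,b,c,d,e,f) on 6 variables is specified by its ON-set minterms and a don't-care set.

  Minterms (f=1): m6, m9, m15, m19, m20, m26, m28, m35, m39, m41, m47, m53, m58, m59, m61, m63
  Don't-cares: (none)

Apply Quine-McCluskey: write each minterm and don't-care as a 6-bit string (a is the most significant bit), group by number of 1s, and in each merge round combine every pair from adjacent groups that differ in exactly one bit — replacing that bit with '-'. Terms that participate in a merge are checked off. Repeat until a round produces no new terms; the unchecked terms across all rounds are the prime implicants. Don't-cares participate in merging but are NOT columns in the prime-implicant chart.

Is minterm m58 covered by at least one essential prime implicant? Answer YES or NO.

YES

[col 0] 000110, 001001*, 001111*, 010011, 010100*, 011010*, 011100*, 100011*, 100111*, 101001*, 101111*, 110101*, 111010*, 111011*, 111101*, 111111*
[col 1] -01001, -01111, -11010, 01-100, 1-1111, 10-111, 100-11, 11-101, 111-11, 11101-, 1111-1
Prime implicants: -01001, -01111, -11010, 000110, 01-100, 010011, 1-1111, 10-111, 100-11, 11-101, 111-11, 11101-, 1111-1
PI chart (minterm → PIs covering it):
  6 | 000110  (sole → essential)
  9 | -01001  (sole → essential)
  15 | -01111  (sole → essential)
  19 | 010011  (sole → essential)
  20 | 01-100  (sole → essential)
  26 | -11010  (sole → essential)
  28 | 01-100  (sole → essential)
  35 | 100-11  (sole → essential)
  39 | 10-111,100-11
  41 | -01001  (sole → essential)
  47 | -01111,1-1111,10-111
  53 | 11-101  (sole → essential)
  58 | -11010,11101-
  59 | 111-11,11101-
  61 | 11-101,1111-1
  63 | 1-1111,111-11,1111-1
Essential prime implicants: -01001, -01111, -11010, 000110, 01-100, 010011, 100-11, 11-101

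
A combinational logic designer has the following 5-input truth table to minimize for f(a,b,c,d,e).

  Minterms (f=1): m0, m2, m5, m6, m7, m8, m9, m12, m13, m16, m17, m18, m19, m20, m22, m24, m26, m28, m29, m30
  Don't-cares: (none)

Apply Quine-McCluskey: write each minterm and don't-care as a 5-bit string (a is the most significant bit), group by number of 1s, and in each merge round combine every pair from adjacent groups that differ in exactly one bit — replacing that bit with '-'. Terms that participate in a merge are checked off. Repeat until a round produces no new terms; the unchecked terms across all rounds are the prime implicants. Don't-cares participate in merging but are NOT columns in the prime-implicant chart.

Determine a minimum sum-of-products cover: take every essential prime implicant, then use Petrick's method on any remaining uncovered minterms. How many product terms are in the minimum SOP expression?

[col 0] 00000*, 00010*, 00101*, 00110*, 00111*, 01000*, 01001*, 01100*, 01101*, 10000*, 10001*, 10010*, 10011*, 10100*, 10110*, 11000*, 11010*, 11100*, 11101*, 11110*
[col 1] -0000*, -0010*, -0110*, -1000*, -1100*, -1101*, 0-000*, 0-101, 00-10*, 000-0*, 001-1, 0011-, 01-00*, 01-01*, 0100-*, 0110-*, 1-000*, 1-010*, 1-100*, 1-110*, 10-00*, 10-10*, 100-0*, 100-1*, 1000-*, 1001-*, 101-0*, 11-00*, 11-10*, 110-0*, 111-0*, 1110-*
[col 2] --000, -0-10, -00-0, -1-00, -110-, 01-0-, 1--00*, 1--10*, 1-0-0*, 1-1-0*, 10--0*, 100--, 11--0*
[col 3] 1---0
Prime implicants: --000, -0-10, -00-0, -1-00, -110-, 0-101, 001-1, 0011-, 01-0-, 1---0, 100--
PI chart (minterm → PIs covering it):
  0 | --000,-00-0
  2 | -0-10,-00-0
  5 | 0-101,001-1
  6 | -0-10,0011-
  7 | 001-1,0011-
  8 | --000,-1-00,01-0-
  9 | 01-0-  (sole → essential)
  12 | -1-00,-110-,01-0-
  13 | -110-,0-101,01-0-
  16 | --000,-00-0,1---0,100--
  17 | 100--  (sole → essential)
  18 | -0-10,-00-0,1---0,100--
  19 | 100--  (sole → essential)
  20 | 1---0  (sole → essential)
  22 | -0-10,1---0
  24 | --000,-1-00,1---0
  26 | 1---0  (sole → essential)
  28 | -1-00,-110-,1---0
  29 | -110-  (sole → essential)
  30 | 1---0  (sole → essential)
Essential prime implicants: -110-, 01-0-, 1---0, 100--
Petrick residual → --000, -0-10, 001-1
Minimum SOP uses 7 PIs: c'd'e' + b'de' + bcd' + a'b'ce + a'bd' + ae' + ab'c'

7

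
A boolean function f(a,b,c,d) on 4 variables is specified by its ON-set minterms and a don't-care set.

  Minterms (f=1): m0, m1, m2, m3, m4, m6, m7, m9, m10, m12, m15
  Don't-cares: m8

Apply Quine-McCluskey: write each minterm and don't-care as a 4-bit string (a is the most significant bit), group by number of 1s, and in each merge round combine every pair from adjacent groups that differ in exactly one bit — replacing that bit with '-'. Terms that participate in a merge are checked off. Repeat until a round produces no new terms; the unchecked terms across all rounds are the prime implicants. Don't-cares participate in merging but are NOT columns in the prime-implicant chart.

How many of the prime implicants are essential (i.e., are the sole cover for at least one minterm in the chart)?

Round 0: 0000✓ 0001✓ 0010✓ 0011✓ 0100✓ 0110✓ 0111✓ 1000✓ 1001✓ 1010✓ 1100✓ 1111✓
Round 1: -000✓ -001✓ -010✓ -100✓ -111 0-00✓ 0-10✓ 0-11✓ 00-0✓ 00-1✓ 000-✓ 001-✓ 01-0✓ 011-✓ 1-00✓ 10-0✓ 100-✓
Round 2: --00 -0-0 -00- 0--0 0-1- 00--
PIs = {--00, -0-0, -00-, -111, 0--0, 0-1-, 00--}
Coverage chart:
  m0: --00,-0-0,-00-,0--0,00--
  m1: -00-,00--
  m2: -0-0,0--0,0-1-,00--
  m3: 0-1-,00--
  m4: --00,0--0
  m6: 0--0,0-1-
  m7: -111,0-1-
  m9: -00- ←essential
  m10: -0-0 ←essential
  m12: --00 ←essential
  m15: -111 ←essential
Essential: --00, -0-0, -00-, -111

4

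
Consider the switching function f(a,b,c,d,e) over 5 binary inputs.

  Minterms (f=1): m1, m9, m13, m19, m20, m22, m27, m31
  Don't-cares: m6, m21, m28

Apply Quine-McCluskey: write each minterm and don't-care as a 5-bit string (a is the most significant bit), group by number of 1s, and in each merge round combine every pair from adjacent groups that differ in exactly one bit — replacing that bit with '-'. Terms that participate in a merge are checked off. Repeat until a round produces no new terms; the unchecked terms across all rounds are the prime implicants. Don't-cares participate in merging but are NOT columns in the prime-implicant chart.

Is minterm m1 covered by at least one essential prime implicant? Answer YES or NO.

YES

Round 0: 00001✓ 00110✓ 01001✓ 01101✓ 10011✓ 10100✓ 10101✓ 10110✓ 11011✓ 11100✓ 11111✓
Round 1: -0110 0-001 01-01 1-011 1-100 101-0 1010- 11-11
PIs = {-0110, 0-001, 01-01, 1-011, 1-100, 101-0, 1010-, 11-11}
Coverage chart:
  m1: 0-001 ←essential
  m9: 0-001,01-01
  m13: 01-01 ←essential
  m19: 1-011 ←essential
  m20: 1-100,101-0,1010-
  m22: -0110,101-0
  m27: 1-011,11-11
  m31: 11-11 ←essential
Essential: 0-001, 01-01, 1-011, 11-11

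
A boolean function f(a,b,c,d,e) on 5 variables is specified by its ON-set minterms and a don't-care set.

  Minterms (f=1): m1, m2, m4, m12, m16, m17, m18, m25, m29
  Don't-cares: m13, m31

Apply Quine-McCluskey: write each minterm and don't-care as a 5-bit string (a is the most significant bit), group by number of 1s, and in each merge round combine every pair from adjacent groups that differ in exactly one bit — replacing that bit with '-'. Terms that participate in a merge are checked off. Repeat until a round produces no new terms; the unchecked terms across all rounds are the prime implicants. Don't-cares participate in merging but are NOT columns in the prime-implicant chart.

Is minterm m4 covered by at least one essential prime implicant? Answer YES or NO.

[col 0] 00001*, 00010*, 00100*, 01100*, 01101*, 10000*, 10001*, 10010*, 11001*, 11101*, 11111*
[col 1] -0001, -0010, -1101, 0-100, 0110-, 1-001, 100-0, 1000-, 11-01, 111-1
Prime implicants: -0001, -0010, -1101, 0-100, 0110-, 1-001, 100-0, 1000-, 11-01, 111-1
PI chart (minterm → PIs covering it):
  1 | -0001  (sole → essential)
  2 | -0010  (sole → essential)
  4 | 0-100  (sole → essential)
  12 | 0-100,0110-
  16 | 100-0,1000-
  17 | -0001,1-001,1000-
  18 | -0010,100-0
  25 | 1-001,11-01
  29 | -1101,11-01,111-1
Essential prime implicants: -0001, -0010, 0-100

YES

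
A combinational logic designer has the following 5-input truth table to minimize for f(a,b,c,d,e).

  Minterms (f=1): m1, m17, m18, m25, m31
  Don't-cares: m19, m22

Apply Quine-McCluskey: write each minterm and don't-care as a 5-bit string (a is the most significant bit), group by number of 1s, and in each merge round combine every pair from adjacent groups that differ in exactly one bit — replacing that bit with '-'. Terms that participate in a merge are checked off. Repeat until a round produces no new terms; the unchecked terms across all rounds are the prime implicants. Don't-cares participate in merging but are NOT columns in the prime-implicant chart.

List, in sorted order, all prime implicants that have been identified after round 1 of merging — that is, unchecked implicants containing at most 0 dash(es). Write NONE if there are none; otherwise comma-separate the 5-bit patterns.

Round 0: 00001✓ 10001✓ 10010✓ 10011✓ 10110✓ 11001✓ 11111
Round 1: -0001 1-001 10-10 100-1 1001-
PIs = {-0001, 1-001, 10-10, 100-1, 1001-, 11111}

11111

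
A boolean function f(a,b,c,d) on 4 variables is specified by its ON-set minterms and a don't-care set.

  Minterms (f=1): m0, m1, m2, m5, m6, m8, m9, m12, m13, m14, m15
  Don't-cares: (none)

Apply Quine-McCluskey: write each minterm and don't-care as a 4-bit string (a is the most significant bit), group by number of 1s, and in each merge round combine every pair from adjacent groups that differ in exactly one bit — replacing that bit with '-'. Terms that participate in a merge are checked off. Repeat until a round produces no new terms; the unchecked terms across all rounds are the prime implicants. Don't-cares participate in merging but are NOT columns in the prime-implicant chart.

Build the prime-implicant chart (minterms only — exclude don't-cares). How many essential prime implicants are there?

2

size-2^0 implicants → 0000(✓)  0001(✓)  0010(✓)  0101(✓)  0110(✓)  1000(✓)  1001(✓)  1100(✓)  1101(✓)  1110(✓)  1111(✓)
size-2^1 implicants → -000(✓)  -001(✓)  -101(✓)  -110  0-01(✓)  0-10  00-0  000-(✓)  1-00(✓)  1-01(✓)  100-(✓)  11-0(✓)  11-1(✓)  110-(✓)  111-(✓)
size-2^2 implicants → --01  -00-  1-0-  11--
Unchecked terms (primes): --01, -00-, -110, 0-10, 00-0, 1-0-, 11--
Minterm coverage:
  m0 ⊆ -00-,00-0
  m1 ⊆ --01,-00-
  m2 ⊆ 0-10,00-0
  m5 ⊆ --01 [E]
  m6 ⊆ -110,0-10
  m8 ⊆ -00-,1-0-
  m9 ⊆ --01,-00-,1-0-
  m12 ⊆ 1-0-,11--
  m13 ⊆ --01,1-0-,11--
  m14 ⊆ -110,11--
  m15 ⊆ 11-- [E]
E = {--01, 11--}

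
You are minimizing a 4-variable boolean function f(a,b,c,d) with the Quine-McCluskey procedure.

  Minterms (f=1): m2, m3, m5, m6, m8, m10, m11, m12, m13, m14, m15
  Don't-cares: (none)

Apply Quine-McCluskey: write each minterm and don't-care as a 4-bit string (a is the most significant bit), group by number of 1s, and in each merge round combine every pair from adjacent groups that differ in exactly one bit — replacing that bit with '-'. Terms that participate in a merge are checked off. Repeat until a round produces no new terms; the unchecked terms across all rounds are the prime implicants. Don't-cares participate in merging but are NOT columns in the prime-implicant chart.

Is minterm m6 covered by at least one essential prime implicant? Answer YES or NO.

YES

size-2^0 implicants → 0010(✓)  0011(✓)  0101(✓)  0110(✓)  1000(✓)  1010(✓)  1011(✓)  1100(✓)  1101(✓)  1110(✓)  1111(✓)
size-2^1 implicants → -010(✓)  -011(✓)  -101  -110(✓)  0-10(✓)  001-(✓)  1-00(✓)  1-10(✓)  1-11(✓)  10-0(✓)  101-(✓)  11-0(✓)  11-1(✓)  110-(✓)  111-(✓)
size-2^2 implicants → --10  -01-  1--0  1-1-  11--
Unchecked terms (primes): --10, -01-, -101, 1--0, 1-1-, 11--
Minterm coverage:
  m2 ⊆ --10,-01-
  m3 ⊆ -01- [E]
  m5 ⊆ -101 [E]
  m6 ⊆ --10 [E]
  m8 ⊆ 1--0 [E]
  m10 ⊆ --10,-01-,1--0,1-1-
  m11 ⊆ -01-,1-1-
  m12 ⊆ 1--0,11--
  m13 ⊆ -101,11--
  m14 ⊆ --10,1--0,1-1-,11--
  m15 ⊆ 1-1-,11--
E = {--10, -01-, -101, 1--0}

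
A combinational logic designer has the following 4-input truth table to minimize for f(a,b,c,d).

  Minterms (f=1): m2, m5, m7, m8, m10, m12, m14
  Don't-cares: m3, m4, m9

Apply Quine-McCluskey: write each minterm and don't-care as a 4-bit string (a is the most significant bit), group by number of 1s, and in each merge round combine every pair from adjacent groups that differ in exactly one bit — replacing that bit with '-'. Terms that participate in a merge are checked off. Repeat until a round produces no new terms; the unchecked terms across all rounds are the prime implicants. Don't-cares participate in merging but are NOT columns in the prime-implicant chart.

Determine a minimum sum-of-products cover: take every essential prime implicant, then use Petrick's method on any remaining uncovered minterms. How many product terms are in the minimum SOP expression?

size-2^0 implicants → 0010(✓)  0011(✓)  0100(✓)  0101(✓)  0111(✓)  1000(✓)  1001(✓)  1010(✓)  1100(✓)  1110(✓)
size-2^1 implicants → -010  -100  0-11  001-  01-1  010-  1-00(✓)  1-10(✓)  10-0(✓)  100-  11-0(✓)
size-2^2 implicants → 1--0
Unchecked terms (primes): -010, -100, 0-11, 001-, 01-1, 010-, 1--0, 100-
Minterm coverage:
  m2 ⊆ -010,001-
  m5 ⊆ 01-1,010-
  m7 ⊆ 0-11,01-1
  m8 ⊆ 1--0,100-
  m10 ⊆ -010,1--0
  m12 ⊆ -100,1--0
  m14 ⊆ 1--0 [E]
E = {1--0}
Petrick residual → -010, 01-1
Cover = b'cd' + a'bd + ad'  |cover|=3

3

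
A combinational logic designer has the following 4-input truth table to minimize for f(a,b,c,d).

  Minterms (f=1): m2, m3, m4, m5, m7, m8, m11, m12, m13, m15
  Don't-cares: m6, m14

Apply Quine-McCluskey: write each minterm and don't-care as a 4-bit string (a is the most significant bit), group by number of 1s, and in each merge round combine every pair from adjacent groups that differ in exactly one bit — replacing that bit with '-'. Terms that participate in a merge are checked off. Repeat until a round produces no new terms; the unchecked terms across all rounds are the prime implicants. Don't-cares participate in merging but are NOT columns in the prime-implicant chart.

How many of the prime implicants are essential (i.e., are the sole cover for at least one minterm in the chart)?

4

Round 0: 0010✓ 0011✓ 0100✓ 0101✓ 0110✓ 0111✓ 1000✓ 1011✓ 1100✓ 1101✓ 1110✓ 1111✓
Round 1: -011✓ -100✓ -101✓ -110✓ -111✓ 0-10✓ 0-11✓ 001-✓ 01-0✓ 01-1✓ 010-✓ 011-✓ 1-00 1-11✓ 11-0✓ 11-1✓ 110-✓ 111-✓
Round 2: --11 -1-0✓ -1-1✓ -10-✓ -11-✓ 0-1- 01--✓ 11--✓
Round 3: -1--
PIs = {--11, -1--, 0-1-, 1-00}
Coverage chart:
  m2: 0-1- ←essential
  m3: --11,0-1-
  m4: -1-- ←essential
  m5: -1-- ←essential
  m7: --11,-1--,0-1-
  m8: 1-00 ←essential
  m11: --11 ←essential
  m12: -1--,1-00
  m13: -1-- ←essential
  m15: --11,-1--
Essential: --11, -1--, 0-1-, 1-00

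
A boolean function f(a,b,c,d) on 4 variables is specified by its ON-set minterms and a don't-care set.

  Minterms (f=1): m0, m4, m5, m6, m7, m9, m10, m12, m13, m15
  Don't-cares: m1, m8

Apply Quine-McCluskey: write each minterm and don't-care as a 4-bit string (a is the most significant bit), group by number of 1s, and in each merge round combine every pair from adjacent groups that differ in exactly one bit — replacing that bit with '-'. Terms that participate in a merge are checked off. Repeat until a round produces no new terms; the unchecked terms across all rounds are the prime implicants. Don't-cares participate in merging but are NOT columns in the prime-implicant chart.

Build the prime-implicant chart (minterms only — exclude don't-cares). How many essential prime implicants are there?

size-2^0 implicants → 0000(✓)  0001(✓)  0100(✓)  0101(✓)  0110(✓)  0111(✓)  1000(✓)  1001(✓)  1010(✓)  1100(✓)  1101(✓)  1111(✓)
size-2^1 implicants → -000(✓)  -001(✓)  -100(✓)  -101(✓)  -111(✓)  0-00(✓)  0-01(✓)  000-(✓)  01-0(✓)  01-1(✓)  010-(✓)  011-(✓)  1-00(✓)  1-01(✓)  10-0  100-(✓)  11-1(✓)  110-(✓)
size-2^2 implicants → --00(✓)  --01(✓)  -00-(✓)  -1-1  -10-(✓)  0-0-(✓)  01--  1-0-(✓)
size-2^3 implicants → --0-
Unchecked terms (primes): --0-, -1-1, 01--, 10-0
Minterm coverage:
  m0 ⊆ --0- [E]
  m4 ⊆ --0-,01--
  m5 ⊆ --0-,-1-1,01--
  m6 ⊆ 01-- [E]
  m7 ⊆ -1-1,01--
  m9 ⊆ --0- [E]
  m10 ⊆ 10-0 [E]
  m12 ⊆ --0- [E]
  m13 ⊆ --0-,-1-1
  m15 ⊆ -1-1 [E]
E = {--0-, -1-1, 01--, 10-0}

4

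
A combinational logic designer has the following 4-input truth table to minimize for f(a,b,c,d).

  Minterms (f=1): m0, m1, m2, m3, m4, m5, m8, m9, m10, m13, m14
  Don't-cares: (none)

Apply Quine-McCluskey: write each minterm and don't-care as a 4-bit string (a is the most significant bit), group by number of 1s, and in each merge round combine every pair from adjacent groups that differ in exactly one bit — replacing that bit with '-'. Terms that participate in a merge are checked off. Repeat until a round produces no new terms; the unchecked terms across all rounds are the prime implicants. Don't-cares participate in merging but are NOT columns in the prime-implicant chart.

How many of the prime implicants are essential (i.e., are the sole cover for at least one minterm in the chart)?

4

size-2^0 implicants → 0000(✓)  0001(✓)  0010(✓)  0011(✓)  0100(✓)  0101(✓)  1000(✓)  1001(✓)  1010(✓)  1101(✓)  1110(✓)
size-2^1 implicants → -000(✓)  -001(✓)  -010(✓)  -101(✓)  0-00(✓)  0-01(✓)  00-0(✓)  00-1(✓)  000-(✓)  001-(✓)  010-(✓)  1-01(✓)  1-10  10-0(✓)  100-(✓)
size-2^2 implicants → --01  -0-0  -00-  0-0-  00--
Unchecked terms (primes): --01, -0-0, -00-, 0-0-, 00--, 1-10
Minterm coverage:
  m0 ⊆ -0-0,-00-,0-0-,00--
  m1 ⊆ --01,-00-,0-0-,00--
  m2 ⊆ -0-0,00--
  m3 ⊆ 00-- [E]
  m4 ⊆ 0-0- [E]
  m5 ⊆ --01,0-0-
  m8 ⊆ -0-0,-00-
  m9 ⊆ --01,-00-
  m10 ⊆ -0-0,1-10
  m13 ⊆ --01 [E]
  m14 ⊆ 1-10 [E]
E = {--01, 0-0-, 00--, 1-10}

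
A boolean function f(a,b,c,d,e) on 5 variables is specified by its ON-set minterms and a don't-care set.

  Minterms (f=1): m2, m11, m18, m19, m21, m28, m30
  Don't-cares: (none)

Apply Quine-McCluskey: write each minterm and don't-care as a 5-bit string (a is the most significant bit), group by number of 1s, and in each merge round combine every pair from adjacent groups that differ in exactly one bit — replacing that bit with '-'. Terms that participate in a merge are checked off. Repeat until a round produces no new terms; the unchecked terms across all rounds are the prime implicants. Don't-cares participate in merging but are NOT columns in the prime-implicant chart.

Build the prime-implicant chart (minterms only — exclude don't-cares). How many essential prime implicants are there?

5

size-2^0 implicants → 00010(✓)  01011  10010(✓)  10011(✓)  10101  11100(✓)  11110(✓)
size-2^1 implicants → -0010  1001-  111-0
Unchecked terms (primes): -0010, 01011, 1001-, 10101, 111-0
Minterm coverage:
  m2 ⊆ -0010 [E]
  m11 ⊆ 01011 [E]
  m18 ⊆ -0010,1001-
  m19 ⊆ 1001- [E]
  m21 ⊆ 10101 [E]
  m28 ⊆ 111-0 [E]
  m30 ⊆ 111-0 [E]
E = {-0010, 01011, 1001-, 10101, 111-0}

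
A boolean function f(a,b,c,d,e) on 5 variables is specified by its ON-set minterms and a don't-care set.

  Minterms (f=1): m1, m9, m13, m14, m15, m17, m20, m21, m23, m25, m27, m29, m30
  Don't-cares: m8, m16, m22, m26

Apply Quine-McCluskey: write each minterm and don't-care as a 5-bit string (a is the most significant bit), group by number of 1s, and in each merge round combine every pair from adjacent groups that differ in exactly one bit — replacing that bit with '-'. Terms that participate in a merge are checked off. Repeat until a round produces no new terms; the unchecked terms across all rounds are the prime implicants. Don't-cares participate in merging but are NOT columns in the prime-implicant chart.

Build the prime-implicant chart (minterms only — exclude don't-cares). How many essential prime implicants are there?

size-2^0 implicants → 00001(✓)  01000(✓)  01001(✓)  01101(✓)  01110(✓)  01111(✓)  10000(✓)  10001(✓)  10100(✓)  10101(✓)  10110(✓)  10111(✓)  11001(✓)  11010(✓)  11011(✓)  11101(✓)  11110(✓)
size-2^1 implicants → -0001(✓)  -1001(✓)  -1101(✓)  -1110  0-001(✓)  01-01(✓)  0100-  011-1  0111-  1-001(✓)  1-101(✓)  1-110  10-00(✓)  10-01(✓)  1000-(✓)  101-0(✓)  101-1(✓)  1010-(✓)  1011-(✓)  11-01(✓)  11-10  110-1  1101-
size-2^2 implicants → --001  -1-01  1--01  10-0-  101--
Unchecked terms (primes): --001, -1-01, -1110, 0100-, 011-1, 0111-, 1--01, 1-110, 10-0-, 101--, 11-10, 110-1, 1101-
Minterm coverage:
  m1 ⊆ --001 [E]
  m9 ⊆ --001,-1-01,0100-
  m13 ⊆ -1-01,011-1
  m14 ⊆ -1110,0111-
  m15 ⊆ 011-1,0111-
  m17 ⊆ --001,1--01,10-0-
  m20 ⊆ 10-0-,101--
  m21 ⊆ 1--01,10-0-,101--
  m23 ⊆ 101-- [E]
  m25 ⊆ --001,-1-01,1--01,110-1
  m27 ⊆ 110-1,1101-
  m29 ⊆ -1-01,1--01
  m30 ⊆ -1110,1-110,11-10
E = {--001, 101--}

2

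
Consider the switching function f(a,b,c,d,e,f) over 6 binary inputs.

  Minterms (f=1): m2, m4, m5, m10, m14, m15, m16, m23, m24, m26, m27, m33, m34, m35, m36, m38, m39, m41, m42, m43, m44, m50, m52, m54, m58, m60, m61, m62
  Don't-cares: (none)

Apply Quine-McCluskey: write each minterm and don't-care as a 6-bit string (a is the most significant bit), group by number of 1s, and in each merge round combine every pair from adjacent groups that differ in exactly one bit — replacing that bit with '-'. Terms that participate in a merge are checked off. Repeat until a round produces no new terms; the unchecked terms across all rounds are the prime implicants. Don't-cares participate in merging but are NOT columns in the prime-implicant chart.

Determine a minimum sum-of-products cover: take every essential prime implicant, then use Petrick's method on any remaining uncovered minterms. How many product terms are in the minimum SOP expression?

11

Round 0: 000010✓ 000100✓ 000101✓ 001010✓ 001110✓ 001111✓ 010000✓ 010111 011000✓ 011010✓ 011011✓ 100001✓ 100010✓ 100011✓ 100100✓ 100110✓ 100111✓ 101001✓ 101010✓ 101011✓ 101100✓ 110010✓ 110100✓ 110110✓ 111010✓ 111100✓ 111101✓ 111110✓
Round 1: -00010✓ -00100 -01010✓ -11010✓ 0-1010✓ 00-010✓ 00010- 001-10 00111- 01-000 0110-0 01101- 1-0010✓ 1-0100✓ 1-0110✓ 1-1010✓ 1-1100✓ 10-001✓ 10-010✓ 10-011✓ 10-100✓ 100-10✓ 100-11✓ 1000-1✓ 10001-✓ 1001-0✓ 10011-✓ 1010-1✓ 10101-✓ 11-010✓ 11-100✓ 11-110✓ 110-10✓ 1101-0✓ 111-10✓ 1111-0✓ 11110-
Round 2: --1010 -0-010 1--010 1--100 1-0-10 1-01-0 10-0-1 10-01- 100-1- 11--10 11-1-0
PIs = {--1010, -0-010, -00100, 00010-, 001-10, 00111-, 01-000, 010111, 0110-0, 01101-, 1--010, 1--100, 1-0-10, 1-01-0, 10-0-1, 10-01-, 100-1-, 11--10, 11-1-0, 11110-}
Coverage chart:
  m2: -0-010 ←essential
  m4: -00100,00010-
  m5: 00010- ←essential
  m10: --1010,-0-010,001-10
  m14: 001-10,00111-
  m15: 00111- ←essential
  m16: 01-000 ←essential
  m23: 010111 ←essential
  m24: 01-000,0110-0
  m26: --1010,0110-0,01101-
  m27: 01101- ←essential
  m33: 10-0-1 ←essential
  m34: -0-010,1--010,1-0-10,10-01-,100-1-
  m35: 10-0-1,10-01-,100-1-
  m36: -00100,1--100,1-01-0
  m38: 1-0-10,1-01-0,100-1-
  m39: 100-1- ←essential
  m41: 10-0-1 ←essential
  m42: --1010,-0-010,1--010,10-01-
  m43: 10-0-1,10-01-
  m44: 1--100 ←essential
  m50: 1--010,1-0-10,11--10
  m52: 1--100,1-01-0,11-1-0
  m54: 1-0-10,1-01-0,11--10,11-1-0
  m58: --1010,1--010,11--10
  m60: 1--100,11-1-0,11110-
  m61: 11110- ←essential
  m62: 11--10,11-1-0
Essential: -0-010, 00010-, 00111-, 01-000, 010111, 01101-, 1--100, 10-0-1, 100-1-, 11110-
Petrick residual → 11--10
Min cover (11 terms): b'd'ef' + a'b'c'de' + a'b'cde + a'bd'e'f' + a'bc'def + a'bcd'e + ade'f' + ab'd'f + ab'c'e + abef' + abcde'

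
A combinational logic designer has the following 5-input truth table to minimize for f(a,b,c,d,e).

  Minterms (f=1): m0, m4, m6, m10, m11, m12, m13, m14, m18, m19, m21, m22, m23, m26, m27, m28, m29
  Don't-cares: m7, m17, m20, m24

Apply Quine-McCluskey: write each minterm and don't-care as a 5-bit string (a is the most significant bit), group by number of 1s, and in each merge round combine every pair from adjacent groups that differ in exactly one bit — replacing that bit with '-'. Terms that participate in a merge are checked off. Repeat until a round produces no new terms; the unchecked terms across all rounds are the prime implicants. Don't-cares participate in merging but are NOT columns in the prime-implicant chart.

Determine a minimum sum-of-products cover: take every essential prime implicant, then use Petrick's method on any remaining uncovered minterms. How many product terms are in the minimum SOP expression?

Round 0: 00000✓ 00100✓ 00110✓ 00111✓ 01010✓ 01011✓ 01100✓ 01101✓ 01110✓ 10001✓ 10010✓ 10011✓ 10100✓ 10101✓ 10110✓ 10111✓ 11000✓ 11010✓ 11011✓ 11100✓ 11101✓
Round 1: -0100✓ -0110✓ -0111✓ -1010✓ -1011✓ -1100✓ -1101✓ 0-100✓ 0-110✓ 00-00 001-0✓ 0011-✓ 01-10 0101-✓ 011-0✓ 0110-✓ 1-010✓ 1-011✓ 1-100✓ 1-101✓ 10-01✓ 10-10✓ 10-11✓ 100-1✓ 1001-✓ 101-0✓ 101-1✓ 1010-✓ 1011-✓ 11-00 110-0 1101-✓ 1110-✓
Round 2: --100 -01-0 -011- -101- -110- 0-1-0 1-01- 1-10- 10--1 10-1- 101--
PIs = {--100, -01-0, -011-, -101-, -110-, 0-1-0, 00-00, 01-10, 1-01-, 1-10-, 10--1, 10-1-, 101--, 11-00, 110-0}
Coverage chart:
  m0: 00-00 ←essential
  m4: --100,-01-0,0-1-0,00-00
  m6: -01-0,-011-,0-1-0
  m10: -101-,01-10
  m11: -101- ←essential
  m12: --100,-110-,0-1-0
  m13: -110- ←essential
  m14: 0-1-0,01-10
  m18: 1-01-,10-1-
  m19: 1-01-,10--1,10-1-
  m21: 1-10-,10--1,101--
  m22: -01-0,-011-,10-1-,101--
  m23: -011-,10--1,10-1-,101--
  m26: -101-,1-01-,110-0
  m27: -101-,1-01-
  m28: --100,-110-,1-10-,11-00
  m29: -110-,1-10-
Essential: -101-, -110-, 00-00
Petrick residual → 0-1-0, 1-01-, 101--
Min cover (6 terms): bc'd + bcd' + a'ce' + a'b'd'e' + ac'd + ab'c

6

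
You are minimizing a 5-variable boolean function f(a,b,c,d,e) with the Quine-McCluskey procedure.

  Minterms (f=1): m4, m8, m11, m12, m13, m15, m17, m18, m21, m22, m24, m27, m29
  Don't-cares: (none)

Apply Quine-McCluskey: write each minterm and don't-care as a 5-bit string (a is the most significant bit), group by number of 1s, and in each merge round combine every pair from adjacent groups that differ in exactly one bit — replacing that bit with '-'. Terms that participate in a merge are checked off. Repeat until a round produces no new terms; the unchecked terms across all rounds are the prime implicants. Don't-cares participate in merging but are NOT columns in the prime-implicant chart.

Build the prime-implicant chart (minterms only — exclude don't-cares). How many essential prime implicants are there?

5

Round 0: 00100✓ 01000✓ 01011✓ 01100✓ 01101✓ 01111✓ 10001✓ 10010✓ 10101✓ 10110✓ 11000✓ 11011✓ 11101✓
Round 1: -1000 -1011 -1101 0-100 01-00 01-11 011-1 0110- 1-101 10-01 10-10
PIs = {-1000, -1011, -1101, 0-100, 01-00, 01-11, 011-1, 0110-, 1-101, 10-01, 10-10}
Coverage chart:
  m4: 0-100 ←essential
  m8: -1000,01-00
  m11: -1011,01-11
  m12: 0-100,01-00,0110-
  m13: -1101,011-1,0110-
  m15: 01-11,011-1
  m17: 10-01 ←essential
  m18: 10-10 ←essential
  m21: 1-101,10-01
  m22: 10-10 ←essential
  m24: -1000 ←essential
  m27: -1011 ←essential
  m29: -1101,1-101
Essential: -1000, -1011, 0-100, 10-01, 10-10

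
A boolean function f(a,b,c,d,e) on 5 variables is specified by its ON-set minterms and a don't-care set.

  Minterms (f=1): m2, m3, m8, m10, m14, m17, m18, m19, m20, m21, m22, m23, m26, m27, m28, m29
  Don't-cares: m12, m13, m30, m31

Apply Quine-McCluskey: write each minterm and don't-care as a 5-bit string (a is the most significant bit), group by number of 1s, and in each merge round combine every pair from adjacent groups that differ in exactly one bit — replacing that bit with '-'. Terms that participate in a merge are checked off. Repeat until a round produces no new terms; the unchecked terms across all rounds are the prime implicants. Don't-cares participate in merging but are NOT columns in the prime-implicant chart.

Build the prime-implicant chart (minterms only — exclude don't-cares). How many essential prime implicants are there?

5

[col 0] 00010*, 00011*, 01000*, 01010*, 01100*, 01101*, 01110*, 10001*, 10010*, 10011*, 10100*, 10101*, 10110*, 10111*, 11010*, 11011*, 11100*, 11101*, 11110*, 11111*
[col 1] -0010*, -0011*, -1010*, -1100*, -1101*, -1110*, 0-010*, 0001-*, 01-00*, 01-10*, 010-0*, 011-0*, 0110-*, 1-010*, 1-011*, 1-100*, 1-101*, 1-110*, 1-111*, 10-01*, 10-10*, 10-11*, 100-1*, 1001-*, 101-0*, 101-1*, 1010-*, 1011-*, 11-10*, 11-11*, 1101-*, 111-0*, 111-1*, 1110-*, 1111-*
[col 2] --010, -001-, -1-10, -11-0, -110-, 01--0, 1--10*, 1--11*, 1-01-*, 1-1-0*, 1-1-1*, 1-10-*, 1-11-*, 10--1, 10-1-*, 101--*, 11-1-*, 111--*
[col 3] 1--1-, 1-1--
Prime implicants: --010, -001-, -1-10, -11-0, -110-, 01--0, 1--1-, 1-1--, 10--1
PI chart (minterm → PIs covering it):
  2 | --010,-001-
  3 | -001-  (sole → essential)
  8 | 01--0  (sole → essential)
  10 | --010,-1-10,01--0
  14 | -1-10,-11-0,01--0
  17 | 10--1  (sole → essential)
  18 | --010,-001-,1--1-
  19 | -001-,1--1-,10--1
  20 | 1-1--  (sole → essential)
  21 | 1-1--,10--1
  22 | 1--1-,1-1--
  23 | 1--1-,1-1--,10--1
  26 | --010,-1-10,1--1-
  27 | 1--1-  (sole → essential)
  28 | -11-0,-110-,1-1--
  29 | -110-,1-1--
Essential prime implicants: -001-, 01--0, 1--1-, 1-1--, 10--1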